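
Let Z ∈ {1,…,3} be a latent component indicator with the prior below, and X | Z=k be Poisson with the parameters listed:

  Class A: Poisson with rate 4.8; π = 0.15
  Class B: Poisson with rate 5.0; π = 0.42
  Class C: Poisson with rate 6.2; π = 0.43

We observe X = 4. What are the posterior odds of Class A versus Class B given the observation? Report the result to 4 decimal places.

Since P(k|x) ∝ π_k f_k(x), the posterior odds are π_i f_i(x) / (π_j f_j(x)).
Evaluate each component's likelihood at the observed value:
  f_A = e^(−4.8)·4.8^4/4! = 0.182029
  f_B = e^(−5.0)·5.0^4/4! = 0.175467
  f_C = e^(−6.2)·6.2^4/4! = 0.124948
0.0273043 / 0.0736963 ≈ 0.3705

0.3705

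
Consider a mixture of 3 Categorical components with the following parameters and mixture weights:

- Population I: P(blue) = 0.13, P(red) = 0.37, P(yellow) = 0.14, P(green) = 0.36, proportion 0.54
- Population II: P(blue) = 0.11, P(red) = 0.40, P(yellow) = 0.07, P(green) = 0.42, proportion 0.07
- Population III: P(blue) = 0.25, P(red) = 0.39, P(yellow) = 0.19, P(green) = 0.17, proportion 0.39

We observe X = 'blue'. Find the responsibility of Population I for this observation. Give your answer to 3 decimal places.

0.400

The responsibility of component k is π_k f_k(x) divided by Σ_j π_j f_j(x).
Categorical probabilities:
  p_I = P(blue | comp) = 0.13
  p_II = P(blue | comp) = 0.11
  p_III = P(blue | comp) = 0.25
Unnormalised posteriors:
  π_I·p_I = 0.54 × 0.13 = 0.0702
  π_II·p_II = 0.07 × 0.11 = 0.0077
  π_III·p_III = 0.39 × 0.25 = 0.0975
Sum: 0.0702 + 0.0077 + 0.0975 = 0.1754
P(Population I | x) ≈ 0.400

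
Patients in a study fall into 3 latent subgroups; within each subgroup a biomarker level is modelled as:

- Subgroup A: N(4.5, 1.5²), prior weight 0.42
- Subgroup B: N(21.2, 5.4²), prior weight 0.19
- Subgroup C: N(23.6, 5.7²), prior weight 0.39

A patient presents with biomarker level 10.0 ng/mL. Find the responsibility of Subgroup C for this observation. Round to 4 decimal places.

The responsibility of component k is π_k f_k(x) divided by Σ_j π_j f_j(x).
Evaluate each component's likelihood at the observed value:
  p_A = 0.00032018
  p_B = 0.00859797
  p_C = 0.00406306
Multiply by the mixture weights:
  π_A·p_A = 0.42 × 0.00032018 = 0.000134476
  π_B·p_B = 0.19 × 0.00859797 = 0.00163361
  π_C·p_C = 0.39 × 0.00406306 = 0.00158459
Sum: 0.000134476 + 0.00163361 + 0.00158459 = 0.00335268
P(Subgroup C | 10.0 ng/mL) = 0.00158459 / 0.00335268 ≈ 0.4726

0.4726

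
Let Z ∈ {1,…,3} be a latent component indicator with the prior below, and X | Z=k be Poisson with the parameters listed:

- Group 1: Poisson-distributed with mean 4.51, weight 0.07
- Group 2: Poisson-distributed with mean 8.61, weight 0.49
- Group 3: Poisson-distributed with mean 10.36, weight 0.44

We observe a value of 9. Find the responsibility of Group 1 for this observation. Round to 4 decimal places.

0.0138

The responsibility of component k is π_k f_k(x) divided by Σ_j π_j f_j(x).
Evaluate each component's likelihood at the observed value:
  f_1 = e^(−4.51)·4.51^9/9! = 0.0233969
  f_2 = e^(−8.61)·8.61^9/9! = 0.130614
  f_3 = e^(−10.36)·10.36^9/9! = 0.120001
Weight by the priors:
  π_1·f_1 = 0.07 × 0.0233969 = 0.00163778
  π_2·f_2 = 0.49 × 0.130614 = 0.0640009
  π_3·f_3 = 0.44 × 0.120001 = 0.0528003
Normaliser: 0.00163778 + 0.0640009 + 0.0528003 = 0.118439
So the posterior for Group 1 is 0.00163778 / 0.118439 ≈ 0.0138.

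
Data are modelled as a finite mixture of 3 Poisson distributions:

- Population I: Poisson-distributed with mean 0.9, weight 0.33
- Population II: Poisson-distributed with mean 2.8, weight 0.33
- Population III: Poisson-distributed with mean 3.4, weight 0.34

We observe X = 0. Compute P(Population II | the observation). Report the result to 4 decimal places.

0.1212

Apply Bayes' rule: the posterior for each component is proportional to its prior times its likelihood at x.
Poisson probabilities:
  p_I = 0.40657
  p_II = 0.0608101
  p_III = 0.0333733
Multiply by the mixture weights:
  P(Z=I)·p_I = 0.33 × 0.40657 = 0.134168
  P(Z=II)·p_II = 0.33 × 0.0608101 = 0.0200673
  P(Z=III)·p_III = 0.34 × 0.0333733 = 0.0113469
Marginal: 0.134168 + 0.0200673 + 0.0113469 = 0.165582
Responsibility of Population II: 0.0200673 / 0.165582 ≈ 0.1212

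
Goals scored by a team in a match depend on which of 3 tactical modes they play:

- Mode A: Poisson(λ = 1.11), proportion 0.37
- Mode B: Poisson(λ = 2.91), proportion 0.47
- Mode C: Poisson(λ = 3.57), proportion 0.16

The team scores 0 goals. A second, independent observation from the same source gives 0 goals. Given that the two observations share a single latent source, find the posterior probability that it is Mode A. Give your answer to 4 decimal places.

By Bayes' theorem, P(k | x) = P(Z=k) f_k(x) / Σ_j P(Z=j) f_j(x).
Since both observations come from the same component, the likelihood for component k is f_k(x₁)·f_k(x₂).
  L_A = [0.329559] × [0.329559] = 0.108609
  L_B = [0.0544757] × [0.0544757] = 0.00296761
  L_C = [0.0281559] × [0.0281559] = 0.000792752
Prior × likelihood for each component:
  P(Z=A)·L_A = 0.37 × 0.108609 = 0.0401854
  P(Z=B)·L_B = 0.47 × 0.00296761 = 0.00139477
  P(Z=C)·L_C = 0.16 × 0.000792752 = 0.00012684
Denominator: 0.0401854 + 0.00139477 + 0.00012684 = 0.041707
P(Mode A | x₁,x₂) ≈ 0.9635

0.9635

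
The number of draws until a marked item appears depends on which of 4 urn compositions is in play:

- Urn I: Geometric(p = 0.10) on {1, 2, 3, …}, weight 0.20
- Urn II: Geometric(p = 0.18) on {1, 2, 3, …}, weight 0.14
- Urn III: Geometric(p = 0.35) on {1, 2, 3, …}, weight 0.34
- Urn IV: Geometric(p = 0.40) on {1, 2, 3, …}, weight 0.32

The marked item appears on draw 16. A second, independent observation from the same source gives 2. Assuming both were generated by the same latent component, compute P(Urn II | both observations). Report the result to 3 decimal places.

0.307

By Bayes' theorem, P(k | x) = w_k f_k(x) / Σ_j w_j f_j(x).
Since both observations come from the same component, the likelihood for component k is f_k(x₁)·f_k(x₂).
  f_I = [0.10·(1−0.10)^15 = 0.10·0.205891 = 0.0205891] × [0.09] = 0.00185302
  f_II = [0.18·(1−0.18)^15 = 0.18·0.0509575 = 0.00917234] × [0.1476] = 0.00135384
  f_III = [0.35·(1−0.35)^15 = 0.35·0.00156207 = 0.000546724] × [0.2275] = 0.00012438
  f_IV = [0.40·(1−0.40)^15 = 0.40·0.000470185 = 0.000188074] × [0.24] = 4.51378e-05
Prior × likelihood for each component:
  w_I·f_I = 0.20 × 0.00185302 = 0.000370604
  w_II·f_II = 0.14 × 0.00135384 = 0.000189537
  w_III·f_III = 0.34 × 0.00012438 = 4.22891e-05
  w_IV·f_IV = 0.32 × 4.51378e-05 = 1.44441e-05
Marginal: 0.000370604 + 0.000189537 + 4.22891e-05 + 1.44441e-05 = 0.000616875
So the posterior for Urn II is 0.000189537 / 0.000616875 ≈ 0.307.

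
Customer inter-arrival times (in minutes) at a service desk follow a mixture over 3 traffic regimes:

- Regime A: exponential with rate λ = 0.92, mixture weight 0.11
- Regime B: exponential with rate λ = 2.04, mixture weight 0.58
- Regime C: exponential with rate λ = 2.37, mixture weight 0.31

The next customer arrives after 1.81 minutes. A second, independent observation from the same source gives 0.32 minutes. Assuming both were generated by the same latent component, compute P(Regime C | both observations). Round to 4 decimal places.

0.2011

P(component k | x) = P(Z=k)·f_k(x) / marginal(x), where marginal(x) = Σ_j P(Z=j)·f_j(x).
Since both observations come from the same component, the likelihood for component k is f_k(x₁)·f_k(x₂).
  p_A = [0.174021] × [0.68538] = 0.11927
  p_B = [0.0508208] × [1.062] = 0.0539714
  p_C = [0.0324904] × [1.11014] = 0.0360691
Unnormalised posteriors:
  P(Z=A)·p_A = 0.11 × 0.11927 = 0.0131197
  P(Z=B)·p_B = 0.58 × 0.0539714 = 0.0313034
  P(Z=C)·p_C = 0.31 × 0.0360691 = 0.0111814
Sum: 0.0131197 + 0.0313034 + 0.0111814 = 0.0556046
So the posterior for Regime C is 0.0111814 / 0.0556046 ≈ 0.2011.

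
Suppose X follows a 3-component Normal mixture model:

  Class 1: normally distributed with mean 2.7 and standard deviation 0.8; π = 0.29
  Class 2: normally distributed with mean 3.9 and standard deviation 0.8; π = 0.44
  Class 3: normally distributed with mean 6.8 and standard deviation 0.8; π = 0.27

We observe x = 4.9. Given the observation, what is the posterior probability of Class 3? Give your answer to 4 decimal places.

0.0718

The responsibility of component k is π_k f_k(x) divided by Σ_j π_j f_j(x).
Evaluate each component's likelihood at the observed value:
  f_1 = 0.011367
  f_2 = 0.228311
  f_3 = 0.0297149
Multiply by the mixture weights:
  π_1·f_1 = 0.29 × 0.011367 = 0.00329642
  π_2·f_2 = 0.44 × 0.228311 = 0.100457
  π_3·f_3 = 0.27 × 0.0297149 = 0.00802302
Marginal: 0.00329642 + 0.100457 + 0.00802302 = 0.111776
P(Class 3 | the observation) ≈ 0.0718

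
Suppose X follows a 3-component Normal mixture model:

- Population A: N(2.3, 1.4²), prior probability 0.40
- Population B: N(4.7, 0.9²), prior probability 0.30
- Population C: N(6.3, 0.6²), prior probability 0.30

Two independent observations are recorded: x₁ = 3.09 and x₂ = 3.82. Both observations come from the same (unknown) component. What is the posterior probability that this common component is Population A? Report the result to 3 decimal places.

0.676

Apply Bayes' rule: the posterior for each component is proportional to its prior times its likelihood at x.
Since both observations come from the same component, the likelihood for component k is f_k(x₁)·f_k(x₂).
  L_A = [(1/(1.4·√(2π)))·exp(−(3.09−2.3)²/(2·1.4²)) = 0.284959·exp(-0.15921) = 0.243018] × [0.158057] = 0.0384107
  L_B = [(1/(0.9·√(2π)))·exp(−(3.09−4.7)²/(2·0.9²)) = 0.443269·exp(-1.60006) = 0.089489] × [0.27483] = 0.0245943
  L_C = [(1/(0.6·√(2π)))·exp(−(3.09−6.3)²/(2·0.6²)) = 0.664904·exp(-14.31125) = 4.05006e-07] × [0.000129694] = 5.25268e-11
Unnormalised posteriors:
  π_A·L_A = 0.40 × 0.0384107 = 0.0153643
  π_B·L_B = 0.30 × 0.0245943 = 0.00737828
  π_C·L_C = 0.30 × 5.25268e-11 = 1.5758e-11
Marginal: 0.0153643 + 0.00737828 + 1.5758e-11 = 0.0227426
P(Population A | x₁, x₂) = 0.0153643 / 0.0227426 ≈ 0.676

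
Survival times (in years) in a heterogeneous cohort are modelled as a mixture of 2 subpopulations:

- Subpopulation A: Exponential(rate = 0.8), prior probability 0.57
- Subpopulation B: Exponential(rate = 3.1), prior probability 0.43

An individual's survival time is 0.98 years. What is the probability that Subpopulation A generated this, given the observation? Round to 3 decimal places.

0.765

Posterior ∝ prior × likelihood, so P(k | x) ∝ w_k f_k(x); normalise over all components.
Evaluate each component's likelihood at the observed value:
  L_A = 0.8·e^(−0.8·0.98) = 0.8·e^(−0.7840) = 0.365261
  L_B = 3.1·e^(−3.1·0.98) = 3.1·e^(−3.0380) = 0.148585
Prior × likelihood for each component:
  w_A·L_A = 0.57 × 0.365261 = 0.208199
  w_B·L_B = 0.43 × 0.148585 = 0.0638916
Sum: 0.208199 + 0.0638916 = 0.27209
So the posterior for Subpopulation A is 0.208199 / 0.27209 ≈ 0.765.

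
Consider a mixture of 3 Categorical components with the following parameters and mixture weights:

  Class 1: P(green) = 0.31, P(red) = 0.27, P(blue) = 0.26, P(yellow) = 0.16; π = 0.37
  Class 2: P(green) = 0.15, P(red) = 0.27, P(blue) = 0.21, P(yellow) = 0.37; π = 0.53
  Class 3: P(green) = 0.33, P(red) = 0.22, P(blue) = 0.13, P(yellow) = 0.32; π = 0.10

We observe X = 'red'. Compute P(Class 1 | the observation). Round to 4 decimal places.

Apply Bayes' rule: the posterior for each component is proportional to its prior times its likelihood at x.
Categorical probabilities:
  L_1 = 0.27
  L_2 = 0.27
  L_3 = 0.22
Weight by the priors:
  π_1·L_1 = 0.37 × 0.27 = 0.0999
  π_2·L_2 = 0.53 × 0.27 = 0.1431
  π_3·L_3 = 0.10 × 0.22 = 0.022
Normaliser: 0.0999 + 0.1431 + 0.022 = 0.265
P(Class 1 | data) ≈ 0.3770

0.3770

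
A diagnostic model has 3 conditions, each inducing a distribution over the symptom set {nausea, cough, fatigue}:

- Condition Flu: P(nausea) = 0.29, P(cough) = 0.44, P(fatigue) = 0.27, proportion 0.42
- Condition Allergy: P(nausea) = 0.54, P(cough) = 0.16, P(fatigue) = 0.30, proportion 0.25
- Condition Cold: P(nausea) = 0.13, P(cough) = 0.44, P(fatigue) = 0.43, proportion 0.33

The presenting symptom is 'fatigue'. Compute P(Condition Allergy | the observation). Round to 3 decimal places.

0.227

Posterior ∝ prior × likelihood, so P(k | x) ∝ π_k f_k(x); normalise over all components.
Categorical probabilities:
  p_Flu = 0.27
  p_Allergy = 0.3
  p_Cold = 0.43
Prior × likelihood for each component:
  π_Flu·p_Flu = 0.42 × 0.27 = 0.1134
  π_Allergy·p_Allergy = 0.25 × 0.3 = 0.075
  π_Cold·p_Cold = 0.33 × 0.43 = 0.1419
Normaliser: 0.1134 + 0.075 + 0.1419 = 0.3303
Responsibility of Condition Allergy: 0.075 / 0.3303 ≈ 0.227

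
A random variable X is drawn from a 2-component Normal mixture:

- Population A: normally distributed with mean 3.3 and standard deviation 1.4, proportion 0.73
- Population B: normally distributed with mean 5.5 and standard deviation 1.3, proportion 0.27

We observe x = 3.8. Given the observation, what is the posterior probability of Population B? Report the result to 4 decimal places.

0.1529

Apply Bayes' rule: the posterior for each component is proportional to its prior times its likelihood at x.
Component likelihoods at x = 3.8:
  L_A = 0.267353
  L_B = 0.130506
Weight by the priors:
  π_A·L_A = 0.73 × 0.267353 = 0.195168
  π_B·L_B = 0.27 × 0.130506 = 0.0352368
Sum: 0.195168 + 0.0352368 = 0.230404
So the posterior for Population B is 0.0352368 / 0.230404 ≈ 0.1529.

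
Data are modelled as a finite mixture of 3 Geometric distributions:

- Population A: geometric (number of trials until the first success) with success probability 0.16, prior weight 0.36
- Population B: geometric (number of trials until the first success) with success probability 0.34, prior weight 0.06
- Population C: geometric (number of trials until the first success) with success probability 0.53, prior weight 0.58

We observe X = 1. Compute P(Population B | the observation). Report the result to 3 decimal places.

The responsibility of component k is π_k f_k(x) divided by Σ_j π_j f_j(x).
Evaluate each component's likelihood at the observed value:
  f_A = 0.16
  f_B = 0.34
  f_C = 0.53
Multiply by the mixture weights:
  π_A·f_A = 0.36 × 0.16 = 0.0576
  π_B·f_B = 0.06 × 0.34 = 0.0204
  π_C·f_C = 0.58 × 0.53 = 0.3074
Sum: 0.0576 + 0.0204 + 0.3074 = 0.3854
Responsibility of Population B: 0.0204 / 0.3854 ≈ 0.053

0.053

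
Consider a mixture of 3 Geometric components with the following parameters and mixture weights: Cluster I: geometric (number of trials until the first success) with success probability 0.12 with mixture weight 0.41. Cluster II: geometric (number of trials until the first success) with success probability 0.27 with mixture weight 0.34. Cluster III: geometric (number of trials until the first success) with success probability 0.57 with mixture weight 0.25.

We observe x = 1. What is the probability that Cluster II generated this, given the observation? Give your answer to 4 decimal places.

0.3238

Apply Bayes' rule: the posterior for each component is proportional to its prior times its likelihood at x.
Evaluate each component's likelihood at the observed value:
  f_I = 0.12·(1−0.12)^0 = 0.12·1 = 0.12
  f_II = 0.27·(1−0.27)^0 = 0.27·1 = 0.27
  f_III = 0.57·(1−0.57)^0 = 0.57·1 = 0.57
Multiply by the mixture weights:
  π_I·f_I = 0.41 × 0.12 = 0.0492
  π_II·f_II = 0.34 × 0.27 = 0.0918
  π_III·f_III = 0.25 × 0.57 = 0.1425
Marginal: 0.0492 + 0.0918 + 0.1425 = 0.2835
Responsibility of Cluster II: 0.0918 / 0.2835 ≈ 0.3238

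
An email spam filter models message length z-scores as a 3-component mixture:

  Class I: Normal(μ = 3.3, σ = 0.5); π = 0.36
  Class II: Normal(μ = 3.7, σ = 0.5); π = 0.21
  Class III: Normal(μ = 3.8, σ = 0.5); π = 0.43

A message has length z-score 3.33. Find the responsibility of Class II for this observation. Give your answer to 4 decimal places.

Apply Bayes' rule: the posterior for each component is proportional to its prior times its likelihood at x.
Normal densities:
  L_I = (1/(0.5·√(2π)))·exp(−(3.33−3.3)²/(2·0.5²)) = 0.797885·exp(-0.00180) = 0.79645
  L_II = (1/(0.5·√(2π)))·exp(−(3.33−3.7)²/(2·0.5²)) = 0.797885·exp(-0.27380) = 0.606779
  L_III = (1/(0.5·√(2π)))·exp(−(3.33−3.8)²/(2·0.5²)) = 0.797885·exp(-0.44180) = 0.512943
Multiply by the mixture weights:
  π_I·L_I = 0.36 × 0.79645 = 0.286722
  π_II·L_II = 0.21 × 0.606779 = 0.127423
  π_III·L_III = 0.43 × 0.512943 = 0.220565
Evidence: 0.286722 + 0.127423 + 0.220565 = 0.634711
Responsibility of Class II: 0.127423 / 0.634711 ≈ 0.2008

0.2008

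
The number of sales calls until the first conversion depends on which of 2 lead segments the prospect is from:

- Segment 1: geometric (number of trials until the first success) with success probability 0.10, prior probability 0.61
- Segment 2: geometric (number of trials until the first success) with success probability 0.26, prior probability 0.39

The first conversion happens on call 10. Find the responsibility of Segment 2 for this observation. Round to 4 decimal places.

0.2221

Posterior ∝ prior × likelihood, so P(k | x) ∝ π_k f_k(x); normalise over all components.
Geometric probabilities:
  f_1 = 0.038742
  f_2 = 0.0173005
Prior × likelihood for each component:
  π_1·f_1 = 0.61 × 0.038742 = 0.0236326
  π_2·f_2 = 0.39 × 0.0173005 = 0.0067472
Evidence: 0.0236326 + 0.0067472 = 0.0303798
P(Segment 2 | x) ≈ 0.2221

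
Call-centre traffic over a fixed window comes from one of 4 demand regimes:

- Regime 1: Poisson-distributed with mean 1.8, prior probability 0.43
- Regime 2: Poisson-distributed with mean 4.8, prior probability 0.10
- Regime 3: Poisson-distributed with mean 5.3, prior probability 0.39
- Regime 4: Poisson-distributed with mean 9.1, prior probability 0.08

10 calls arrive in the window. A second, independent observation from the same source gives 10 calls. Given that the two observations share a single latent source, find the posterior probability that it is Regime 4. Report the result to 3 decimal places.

P(component k | x) = π_k·f_k(x) / marginal(x), where marginal(x) = Σ_j π_j·f_j(x).
Since both observations come from the same component, the likelihood for component k is f_k(x₁)·f_k(x₂).
  f_1 = [e^(−1.8)·1.8^10/10! = 1.62642e-05] × [1.62642e-05] = 2.64523e-10
  f_2 = [e^(−4.8)·4.8^10/10! = 0.0147243] × [0.0147243] = 0.000216806
  f_3 = [e^(−5.3)·5.3^10/10! = 0.0240566] × [0.0240566] = 0.000578722
  f_4 = [e^(−9.1)·9.1^10/10! = 0.119832] × [0.119832] = 0.0143596
Weight by the priors:
  π_1·f_1 = 0.43 × 2.64523e-10 = 1.13745e-10
  π_2·f_2 = 0.10 × 0.000216806 = 2.16806e-05
  π_3·f_3 = 0.39 × 0.000578722 = 0.000225701
  π_4·f_4 = 0.08 × 0.0143596 = 0.00114877
Evidence: 1.13745e-10 + 2.16806e-05 + 0.000225701 + 0.00114877 = 0.00139615
So the posterior for Regime 4 is 0.00114877 / 0.00139615 ≈ 0.823.

0.823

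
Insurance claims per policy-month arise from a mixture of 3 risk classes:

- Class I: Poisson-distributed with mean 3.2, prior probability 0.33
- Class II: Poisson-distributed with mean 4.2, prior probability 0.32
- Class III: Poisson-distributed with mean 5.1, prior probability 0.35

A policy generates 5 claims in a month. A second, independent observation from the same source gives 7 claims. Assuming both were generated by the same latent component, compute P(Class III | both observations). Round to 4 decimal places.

Posterior ∝ prior × likelihood, so P(k | x) ∝ P(Z=k) f_k(x); normalise over all components.
Since both observations come from the same component, the likelihood for component k is f_k(x₁)·f_k(x₂).
  f_I = [0.113979] × [0.0277893] = 0.0031674
  f_II = [0.163316] × [0.0685927] = 0.0112023
  f_III = [0.175294] × [0.108557] = 0.0190295
Weight by the priors:
  P(Z=I)·f_I = 0.33 × 0.0031674 = 0.00104524
  P(Z=II)·f_II = 0.32 × 0.0112023 = 0.00358473
  P(Z=III)·f_III = 0.35 × 0.0190295 = 0.00666031
Sum: 0.00104524 + 0.00358473 + 0.00666031 = 0.0112903
P(Class III | data) ≈ 0.5899

0.5899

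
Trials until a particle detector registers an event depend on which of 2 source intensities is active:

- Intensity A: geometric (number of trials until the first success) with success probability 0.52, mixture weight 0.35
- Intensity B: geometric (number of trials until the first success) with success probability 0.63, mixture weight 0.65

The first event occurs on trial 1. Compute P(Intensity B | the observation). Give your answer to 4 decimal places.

P(component k | x) = π_k·f_k(x) / marginal(x), where marginal(x) = Σ_j π_j·f_j(x).
Evaluate each component's likelihood at the observed value:
  f_A = 0.52·(1−0.52)^0 = 0.52·1 = 0.52
  f_B = 0.63·(1−0.63)^0 = 0.63·1 = 0.63
Unnormalised posteriors:
  π_A·f_A = 0.35 × 0.52 = 0.182
  π_B·f_B = 0.65 × 0.63 = 0.4095
Evidence: 0.182 + 0.4095 = 0.5915
P(Intensity B | the observation) = 0.4095 / 0.5915 ≈ 0.6923

0.6923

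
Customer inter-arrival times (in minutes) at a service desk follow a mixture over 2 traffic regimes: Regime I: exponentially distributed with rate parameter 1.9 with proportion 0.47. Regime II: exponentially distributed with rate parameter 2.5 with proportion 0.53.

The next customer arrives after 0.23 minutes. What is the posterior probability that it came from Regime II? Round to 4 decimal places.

The responsibility of component k is π_k f_k(x) divided by Σ_j π_j f_j(x).
Evaluate each component's likelihood at the observed value:
  L_I = 1.22735
  L_II = 1.40676
Multiply by the mixture weights:
  π_I·L_I = 0.47 × 1.22735 = 0.576852
  π_II·L_II = 0.53 × 1.40676 = 0.745584
Evidence: 0.576852 + 0.745584 = 1.32244
So the posterior for Regime II is 0.745584 / 1.32244 ≈ 0.5638.

0.5638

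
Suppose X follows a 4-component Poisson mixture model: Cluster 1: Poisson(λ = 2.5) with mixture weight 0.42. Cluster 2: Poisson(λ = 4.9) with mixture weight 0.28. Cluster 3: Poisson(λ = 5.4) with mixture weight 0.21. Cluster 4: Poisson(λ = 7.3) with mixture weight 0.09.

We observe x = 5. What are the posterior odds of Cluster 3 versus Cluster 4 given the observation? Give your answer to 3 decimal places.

3.455

The posterior odds equal the prior odds times the likelihood ratio: (w_i/w_j)·(f_i(x)/f_j(x)).
Poisson probabilities:
  L_1 = 0.0668009
  L_2 = 0.17529
  L_3 = 0.172821
  L_4 = 0.116703
0.0362925 / 0.0105033 ≈ 3.455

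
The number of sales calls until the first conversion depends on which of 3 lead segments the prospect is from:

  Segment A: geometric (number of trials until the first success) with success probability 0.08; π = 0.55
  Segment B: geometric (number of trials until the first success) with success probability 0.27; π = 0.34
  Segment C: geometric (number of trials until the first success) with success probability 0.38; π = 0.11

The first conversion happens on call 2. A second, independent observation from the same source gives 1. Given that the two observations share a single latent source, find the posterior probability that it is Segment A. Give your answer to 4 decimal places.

0.1039

Posterior ∝ prior × likelihood, so P(k | x) ∝ w_k f_k(x); normalise over all components.
Since both observations come from the same component, the likelihood for component k is f_k(x₁)·f_k(x₂).
  f_A = [0.08·(1−0.08)^1 = 0.08·0.92 = 0.0736] × [0.08] = 0.005888
  f_B = [0.27·(1−0.27)^1 = 0.27·0.73 = 0.1971] × [0.27] = 0.053217
  f_C = [0.38·(1−0.38)^1 = 0.38·0.62 = 0.2356] × [0.38] = 0.089528
Unnormalised posteriors:
  w_A·f_A = 0.55 × 0.005888 = 0.0032384
  w_B·f_B = 0.34 × 0.053217 = 0.0180938
  w_C·f_C = 0.11 × 0.089528 = 0.00984808
Denominator: 0.0032384 + 0.0180938 + 0.00984808 = 0.0311803
So the posterior for Segment A is 0.0032384 / 0.0311803 ≈ 0.1039.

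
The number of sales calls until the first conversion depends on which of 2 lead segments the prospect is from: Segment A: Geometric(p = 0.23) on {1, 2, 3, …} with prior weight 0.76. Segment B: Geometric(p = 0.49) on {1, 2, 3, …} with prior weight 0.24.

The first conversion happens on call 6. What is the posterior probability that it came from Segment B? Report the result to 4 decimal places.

P(component k | x) = π_k·f_k(x) / marginal(x), where marginal(x) = Σ_j π_j·f_j(x).
Geometric probabilities:
  L_A = 0.23·(1−0.23)^5 = 0.23·0.270678 = 0.062256
  L_B = 0.49·(1−0.49)^5 = 0.49·0.0345025 = 0.0169062
Weight by the priors:
  π_A·L_A = 0.76 × 0.062256 = 0.0473146
  π_B·L_B = 0.24 × 0.0169062 = 0.0040575
Sum: 0.0473146 + 0.0040575 = 0.0513721
Responsibility of Segment B: 0.0040575 / 0.0513721 ≈ 0.0790

0.0790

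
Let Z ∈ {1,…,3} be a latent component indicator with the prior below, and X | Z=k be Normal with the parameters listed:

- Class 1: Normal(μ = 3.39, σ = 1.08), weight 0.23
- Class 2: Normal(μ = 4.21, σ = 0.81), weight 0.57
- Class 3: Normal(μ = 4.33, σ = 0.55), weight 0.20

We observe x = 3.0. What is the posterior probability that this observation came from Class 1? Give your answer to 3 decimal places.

0.444

By Bayes' theorem, P(k | x) = P(Z=k) f_k(x) / Σ_j P(Z=j) f_j(x).
Component likelihoods at x = 3.0:
  p_1 = 0.346075
  p_2 = 0.161383
  p_3 = 0.0389723
Weight by the priors:
  P(Z=1)·p_1 = 0.23 × 0.346075 = 0.0795972
  P(Z=2)·p_2 = 0.57 × 0.161383 = 0.0919881
  P(Z=3)·p_3 = 0.20 × 0.0389723 = 0.00779447
Sum: 0.0795972 + 0.0919881 + 0.00779447 = 0.17938
So the posterior for Class 1 is 0.0795972 / 0.17938 ≈ 0.444.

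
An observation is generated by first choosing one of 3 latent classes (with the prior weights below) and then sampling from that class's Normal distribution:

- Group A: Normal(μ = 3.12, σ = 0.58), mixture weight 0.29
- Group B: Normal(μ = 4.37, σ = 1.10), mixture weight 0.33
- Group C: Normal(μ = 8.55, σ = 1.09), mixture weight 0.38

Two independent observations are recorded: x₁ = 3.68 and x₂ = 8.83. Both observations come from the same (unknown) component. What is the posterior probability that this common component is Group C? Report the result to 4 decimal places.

0.1918

P(component k | x) = P(Z=k)·f_k(x) / marginal(x), where marginal(x) = Σ_j P(Z=j)·f_j(x).
Since both observations come from the same component, the likelihood for component k is f_k(x₁)·f_k(x₂).
  L_A = [0.431571] × [6.18635e-22] = 2.66985e-22
  L_B = [0.297904] × [9.76698e-05] = 2.90962e-05
  L_C = [1.69349e-05] × [0.354123] = 5.99703e-06
Weight by the priors:
  P(Z=A)·L_A = 0.29 × 2.66985e-22 = 7.74257e-23
  P(Z=B)·L_B = 0.33 × 2.90962e-05 = 9.60175e-06
  P(Z=C)·L_C = 0.38 × 5.99703e-06 = 2.27887e-06
Marginal: 7.74257e-23 + 9.60175e-06 + 2.27887e-06 = 1.18806e-05
So the posterior for Group C is 2.27887e-06 / 1.18806e-05 ≈ 0.1918.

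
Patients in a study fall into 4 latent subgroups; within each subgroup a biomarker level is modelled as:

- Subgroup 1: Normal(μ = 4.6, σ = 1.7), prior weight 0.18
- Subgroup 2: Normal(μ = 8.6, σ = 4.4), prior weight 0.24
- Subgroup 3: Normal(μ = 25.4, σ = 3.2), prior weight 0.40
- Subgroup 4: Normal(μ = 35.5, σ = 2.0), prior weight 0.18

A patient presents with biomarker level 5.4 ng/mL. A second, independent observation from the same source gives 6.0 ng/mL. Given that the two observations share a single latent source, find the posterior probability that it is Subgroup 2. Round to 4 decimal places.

0.1675

P(component k | x) = π_k·f_k(x) / marginal(x), where marginal(x) = Σ_j π_j·f_j(x).
Since both observations come from the same component, the likelihood for component k is f_k(x₁)·f_k(x₂).
  L_1 = [(1/(1.7·√(2π)))·exp(−(5.4−4.6)²/(2·1.7²)) = 0.234672·exp(-0.11073) = 0.210074] × [0.167183] = 0.0351208
  L_2 = [(1/(4.4·√(2π)))·exp(−(5.4−8.6)²/(2·4.4²)) = 0.090669·exp(-0.26446) = 0.0695989] × [0.0761439] = 0.00529954
  L_3 = [(1/(3.2·√(2π)))·exp(−(5.4−25.4)²/(2·3.2²)) = 0.124669·exp(-19.53125) = 4.10626e-10] × [1.30242e-09] = 5.34807e-19
  L_4 = [(1/(2.0·√(2π)))·exp(−(5.4−35.5)²/(2·2.0²)) = 0.199471·exp(-113.25125) = 1.30463e-50] × [1.13968e-48] = 1.48686e-98
Prior × likelihood for each component:
  π_1·L_1 = 0.18 × 0.0351208 = 0.00632175
  π_2·L_2 = 0.24 × 0.00529954 = 0.00127189
  π_3·L_3 = 0.40 × 5.34807e-19 = 2.13923e-19
  π_4·L_4 = 0.18 × 1.48686e-98 = 2.67635e-99
Evidence: 0.00632175 + 0.00127189 + 2.13923e-19 + 2.67635e-99 = 0.00759364
P(Subgroup 2 | x) ≈ 0.1675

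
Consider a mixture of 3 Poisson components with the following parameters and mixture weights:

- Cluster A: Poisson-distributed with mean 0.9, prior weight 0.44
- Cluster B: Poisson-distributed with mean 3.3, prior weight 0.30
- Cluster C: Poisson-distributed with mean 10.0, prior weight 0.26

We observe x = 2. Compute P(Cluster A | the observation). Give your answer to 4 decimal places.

Apply Bayes' rule: the posterior for each component is proportional to its prior times its likelihood at x.
Evaluate each component's likelihood at the observed value:
  f_A = 0.164661
  f_B = 0.200829
  f_C = 0.00227
Multiply by the mixture weights:
  P(Z=A)·f_A = 0.44 × 0.164661 = 0.0724507
  P(Z=B)·f_B = 0.30 × 0.200829 = 0.0602487
  P(Z=C)·f_C = 0.26 × 0.00227 = 0.000590199
Denominator: 0.0724507 + 0.0602487 + 0.000590199 = 0.13329
Responsibility of Cluster A: 0.0724507 / 0.13329 ≈ 0.5436

0.5436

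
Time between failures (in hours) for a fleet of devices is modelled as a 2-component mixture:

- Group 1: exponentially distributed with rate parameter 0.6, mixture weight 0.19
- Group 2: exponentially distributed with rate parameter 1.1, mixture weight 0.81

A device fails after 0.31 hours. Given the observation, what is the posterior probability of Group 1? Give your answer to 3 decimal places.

0.130

Apply Bayes' rule: the posterior for each component is proportional to its prior times its likelihood at x.
Evaluate each component's likelihood at the observed value:
  f_1 = 0.6·e^(−0.6·0.31) = 0.6·e^(−0.1860) = 0.498164
  f_2 = 1.1·e^(−1.1·0.31) = 1.1·e^(−0.3410) = 0.782165
Multiply by the mixture weights:
  P(Z=1)·f_1 = 0.19 × 0.498164 = 0.0946512
  P(Z=2)·f_2 = 0.81 × 0.782165 = 0.633553
Sum: 0.0946512 + 0.633553 = 0.728205
Responsibility of Group 1: 0.0946512 / 0.728205 ≈ 0.130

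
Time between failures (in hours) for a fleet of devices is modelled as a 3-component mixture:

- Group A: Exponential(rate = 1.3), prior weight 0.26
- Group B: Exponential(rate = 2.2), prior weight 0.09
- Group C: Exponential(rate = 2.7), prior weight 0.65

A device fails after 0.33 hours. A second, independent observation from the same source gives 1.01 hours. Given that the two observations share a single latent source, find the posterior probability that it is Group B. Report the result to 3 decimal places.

0.101

Apply Bayes' rule: the posterior for each component is proportional to its prior times its likelihood at x.
Since both observations come from the same component, the likelihood for component k is f_k(x₁)·f_k(x₂).
  L_A = [0.846508] × [0.349715] = 0.296037
  L_B = [1.06445] × [0.238463] = 0.253831
  L_C = [1.10766] × [0.176621] = 0.195637
Multiply by the mixture weights:
  π_A·L_A = 0.26 × 0.296037 = 0.0769696
  π_B·L_B = 0.09 × 0.253831 = 0.0228448
  π_C·L_C = 0.65 × 0.195637 = 0.127164
Marginal: 0.0769696 + 0.0228448 + 0.127164 = 0.226978
Responsibility of Group B: 0.0228448 / 0.226978 ≈ 0.101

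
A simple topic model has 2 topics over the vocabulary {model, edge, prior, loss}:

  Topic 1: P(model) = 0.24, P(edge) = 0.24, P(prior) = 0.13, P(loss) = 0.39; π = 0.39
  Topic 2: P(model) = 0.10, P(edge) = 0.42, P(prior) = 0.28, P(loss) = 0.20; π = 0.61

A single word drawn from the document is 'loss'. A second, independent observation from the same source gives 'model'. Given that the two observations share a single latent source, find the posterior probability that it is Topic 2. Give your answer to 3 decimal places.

The responsibility of component k is π_k f_k(x) divided by Σ_j π_j f_j(x).
Since both observations come from the same component, the likelihood for component k is f_k(x₁)·f_k(x₂).
  p_1 = [0.39] × [0.24] = 0.0936
  p_2 = [0.2] × [0.1] = 0.02
Unnormalised posteriors:
  π_1·p_1 = 0.39 × 0.0936 = 0.036504
  π_2·p_2 = 0.61 × 0.02 = 0.0122
Normaliser: 0.036504 + 0.0122 = 0.048704
P(Topic 2 | x₁,x₂) ≈ 0.250

0.250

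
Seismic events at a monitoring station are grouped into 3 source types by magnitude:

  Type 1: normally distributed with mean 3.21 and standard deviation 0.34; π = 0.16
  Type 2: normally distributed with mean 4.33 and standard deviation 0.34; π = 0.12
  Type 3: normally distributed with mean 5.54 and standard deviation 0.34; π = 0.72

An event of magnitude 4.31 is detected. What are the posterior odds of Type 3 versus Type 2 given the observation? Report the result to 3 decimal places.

0.009

Only the two components matter; the odds are (P(Z=i) f_i(x)) / (P(Z=j) f_j(x)).
Evaluate each component's likelihood at the observed value:
  f_1 = (1/(0.34·√(2π)))·exp(−(4.31−3.21)²/(2·0.34²)) = 1.173360·exp(-5.23356) = 0.00625926
  f_2 = (1/(0.34·√(2π)))·exp(−(4.31−4.33)²/(2·0.34²)) = 1.173360·exp(-0.00173) = 1.17133
  f_3 = (1/(0.34·√(2π)))·exp(−(4.31−5.54)²/(2·0.34²)) = 1.173360·exp(-6.54369) = 0.00168867
0.00121584 / 0.14056 ≈ 0.009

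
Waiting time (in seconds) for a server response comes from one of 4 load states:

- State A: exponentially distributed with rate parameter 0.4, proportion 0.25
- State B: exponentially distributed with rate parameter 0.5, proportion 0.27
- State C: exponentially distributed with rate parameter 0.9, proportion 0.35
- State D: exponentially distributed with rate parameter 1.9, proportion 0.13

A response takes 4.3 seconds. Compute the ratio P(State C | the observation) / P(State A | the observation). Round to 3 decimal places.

0.367

Posterior odds = (w_i f_i(x)) / (w_j f_j(x)); the normalising sum cancels.
Component likelihoods at x = 4.3 seconds:
  L_A = 0.0716265
  L_B = 0.0582421
  L_C = 0.0187725
  L_D = 0.000537734
Posterior odds = (w_C·L_C) / (w_A·L_A) = (0.35·0.0187725) / (0.25·0.0716265) = 0.00657039 / 0.0179066 ≈ 0.367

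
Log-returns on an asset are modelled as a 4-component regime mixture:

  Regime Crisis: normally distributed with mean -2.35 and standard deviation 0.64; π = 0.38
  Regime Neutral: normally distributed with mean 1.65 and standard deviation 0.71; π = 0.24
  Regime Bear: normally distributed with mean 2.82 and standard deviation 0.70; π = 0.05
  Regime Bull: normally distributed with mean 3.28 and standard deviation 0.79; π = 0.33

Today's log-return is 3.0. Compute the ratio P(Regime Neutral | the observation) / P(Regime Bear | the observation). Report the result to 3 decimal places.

Since P(k|x) ∝ π_k f_k(x), the posterior odds are π_i f_i(x) / (π_j f_j(x)).
Normal densities:
  f_Crisis = 4.17509e-16
  f_Neutral = 0.0921696
  f_Bear = 0.551383
  f_Bull = 0.474247
0.0221207 / 0.0275692 ≈ 0.802

0.802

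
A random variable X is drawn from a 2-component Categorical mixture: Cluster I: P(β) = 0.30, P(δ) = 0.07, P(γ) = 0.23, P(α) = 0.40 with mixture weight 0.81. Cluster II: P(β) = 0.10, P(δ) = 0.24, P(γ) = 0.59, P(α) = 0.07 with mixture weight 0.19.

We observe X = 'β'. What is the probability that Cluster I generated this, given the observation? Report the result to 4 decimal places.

Apply Bayes' rule: the posterior for each component is proportional to its prior times its likelihood at x.
Evaluate each component's likelihood at the observed value:
  f_I = P(β | comp) = 0.30
  f_II = P(β | comp) = 0.10
Weight by the priors:
  P(Z=I)·f_I = 0.81 × 0.3 = 0.243
  P(Z=II)·f_II = 0.19 × 0.1 = 0.019
Marginal: 0.243 + 0.019 = 0.262
P(Cluster I | x) ≈ 0.9275

0.9275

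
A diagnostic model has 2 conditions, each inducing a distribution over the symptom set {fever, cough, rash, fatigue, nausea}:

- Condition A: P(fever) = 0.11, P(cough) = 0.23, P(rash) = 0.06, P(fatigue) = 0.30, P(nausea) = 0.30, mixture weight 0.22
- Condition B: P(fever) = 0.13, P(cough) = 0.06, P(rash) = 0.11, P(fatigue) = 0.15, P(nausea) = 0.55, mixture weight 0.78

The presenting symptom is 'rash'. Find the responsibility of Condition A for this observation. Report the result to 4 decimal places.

The responsibility of component k is π_k f_k(x) divided by Σ_j π_j f_j(x).
Evaluate each component's likelihood at the observed value:
  L_A = 0.06
  L_B = 0.11
Weight by the priors:
  π_A·L_A = 0.22 × 0.06 = 0.0132
  π_B·L_B = 0.78 × 0.11 = 0.0858
Denominator: 0.0132 + 0.0858 = 0.099
P(Condition A | x) = 0.0132 / 0.099 ≈ 0.1333

0.1333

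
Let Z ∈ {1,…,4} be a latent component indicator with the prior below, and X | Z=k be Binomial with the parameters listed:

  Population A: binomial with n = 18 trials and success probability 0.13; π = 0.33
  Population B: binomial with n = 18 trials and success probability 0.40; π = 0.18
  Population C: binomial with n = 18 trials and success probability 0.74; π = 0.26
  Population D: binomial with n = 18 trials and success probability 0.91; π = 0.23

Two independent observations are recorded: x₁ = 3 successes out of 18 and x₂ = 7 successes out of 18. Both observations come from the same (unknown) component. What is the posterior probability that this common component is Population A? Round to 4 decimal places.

The responsibility of component k is π_k f_k(x) divided by Σ_j π_j f_j(x).
Since both observations come from the same component, the likelihood for component k is f_k(x₁)·f_k(x₂).
  f_A = [C(18,3)·0.13^3·0.87^15 = 816·0.002197·0.123819 = 0.221978] × [0.00431589] = 0.00095803
  f_B = [C(18,3)·0.40^3·0.60^15 = 816·0.064·0.000470185 = 0.0245549] × [0.189164] = 0.00464491
  f_C = [C(18,3)·0.74^3·0.26^15 = 816·0.405224·1.67726e-09 = 5.54607e-07] × [0.00141933] = 7.87171e-10
  f_D = [C(18,3)·0.91^3·0.09^15 = 816·0.753571·2.05891e-16 = 1.26605e-13] × [5.16074e-08] = 6.53377e-21
Prior × likelihood for each component:
  π_A·f_A = 0.33 × 0.00095803 = 0.00031615
  π_B·f_B = 0.18 × 0.00464491 = 0.000836084
  π_C·f_C = 0.26 × 7.87171e-10 = 2.04664e-10
  π_D·f_D = 0.23 × 6.53377e-21 = 1.50277e-21
Sum: 0.00031615 + 0.000836084 + 2.04664e-10 + 1.50277e-21 = 0.00115223
P(Population A | data) ≈ 0.2744

0.2744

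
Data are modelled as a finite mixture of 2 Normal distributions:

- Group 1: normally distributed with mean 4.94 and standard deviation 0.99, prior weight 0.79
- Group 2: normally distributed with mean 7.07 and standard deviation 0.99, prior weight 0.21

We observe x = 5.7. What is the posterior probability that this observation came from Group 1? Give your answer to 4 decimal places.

Posterior ∝ prior × likelihood, so P(k | x) ∝ π_k f_k(x); normalise over all components.
Component likelihoods at x = 5.7:
  L_1 = (1/(0.99·√(2π)))·exp(−(5.7−4.94)²/(2·0.99²)) = 0.402972·exp(-0.29466) = 0.300126
  L_2 = (1/(0.99·√(2π)))·exp(−(5.7−7.07)²/(2·0.99²)) = 0.402972·exp(-0.95750) = 0.154681
Prior × likelihood for each component:
  π_1·L_1 = 0.79 × 0.300126 = 0.2371
  π_2·L_2 = 0.21 × 0.154681 = 0.0324829
Marginal: 0.2371 + 0.0324829 = 0.269583
P(Group 1 | data) = 0.2371 / 0.269583 ≈ 0.8795

0.8795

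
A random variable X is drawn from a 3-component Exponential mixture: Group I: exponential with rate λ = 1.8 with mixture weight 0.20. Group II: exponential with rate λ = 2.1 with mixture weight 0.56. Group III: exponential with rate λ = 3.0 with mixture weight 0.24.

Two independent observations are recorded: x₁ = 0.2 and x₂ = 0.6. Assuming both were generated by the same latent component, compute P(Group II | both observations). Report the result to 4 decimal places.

Apply Bayes' rule: the posterior for each component is proportional to its prior times its likelihood at x.
Since both observations come from the same component, the likelihood for component k is f_k(x₁)·f_k(x₂).
  p_I = [1.8·e^(−1.8·0.2) = 1.8·e^(−0.3600) = 1.25582] × [0.611272] = 0.767646
  p_II = [2.1·e^(−2.1·0.2) = 2.1·e^(−0.4200) = 1.3798] × [0.595673] = 0.821909
  p_III = [3.0·e^(−3.0·0.2) = 3.0·e^(−0.6000) = 1.64643] × [0.495897] = 0.816462
Prior × likelihood for each component:
  π_I·p_I = 0.20 × 0.767646 = 0.153529
  π_II·p_II = 0.56 × 0.821909 = 0.460269
  π_III·p_III = 0.24 × 0.816462 = 0.195951
Denominator: 0.153529 + 0.460269 + 0.195951 = 0.809749
P(Group II | data) = 0.460269 / 0.809749 ≈ 0.5684

0.5684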